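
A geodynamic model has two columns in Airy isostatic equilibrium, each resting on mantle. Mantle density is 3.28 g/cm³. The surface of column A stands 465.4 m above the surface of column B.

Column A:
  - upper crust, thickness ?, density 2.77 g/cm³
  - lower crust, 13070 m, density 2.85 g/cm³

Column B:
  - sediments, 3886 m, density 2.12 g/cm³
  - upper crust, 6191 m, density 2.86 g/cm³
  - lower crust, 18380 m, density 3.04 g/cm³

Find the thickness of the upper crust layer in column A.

14600 m

Take the compensation level at the base of the deeper column (depth z_c below the surface of column A) and equate Σ ρ_i t_i down to z_c; mantle fills any gap and the z_c terms cancel.
Column A: x×2.77 + 13070×2.85 + (z_c − 13070 − x)×3.28
Column B: 465.4×0 + 3886×2.12 + 6191×2.86 + 18380×3.04 + (z_c − 465.4 − 28457)×3.28
The z_c×3.28 term appears on both sides and cancels. Collect the known terms of each column as K = Σ(ρt)_known − 3.28 × (depth of known layers): K_A = 37249.5 − 3.28×13070 = −5620.1; K_B = 81819.78 − 3.28×(465.4 + 28457) = −13045.692.
Balance: K_A − x×(3.28 − 2.77) = K_B, so x = (K_A − K_B)/(3.28 − 2.77) = 7425.59/0.51 = 14600 m.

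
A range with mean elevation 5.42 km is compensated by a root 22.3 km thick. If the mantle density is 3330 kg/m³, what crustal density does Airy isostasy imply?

ρ_c h = (ρ_m − ρ_c) r → ρ_c (h + r) = ρ_m r → ρ_c = ρ_m r / (h + r).
ρ_c = 3330 × 22.3 km / (5.42 km + 22.3 km) = 2680 kg/m³.

2680 kg/m³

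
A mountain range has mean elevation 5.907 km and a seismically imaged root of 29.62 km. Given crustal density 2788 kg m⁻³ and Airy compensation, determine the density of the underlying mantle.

Airy balance: ρ_c h = (ρ_m − ρ_c) r → ρ_m = ρ_c (1 + h/r).
ρ_m = 2788 × (1 + 5.907 km/29.62 km) = 3340 kg m⁻³.

3340 kg m⁻³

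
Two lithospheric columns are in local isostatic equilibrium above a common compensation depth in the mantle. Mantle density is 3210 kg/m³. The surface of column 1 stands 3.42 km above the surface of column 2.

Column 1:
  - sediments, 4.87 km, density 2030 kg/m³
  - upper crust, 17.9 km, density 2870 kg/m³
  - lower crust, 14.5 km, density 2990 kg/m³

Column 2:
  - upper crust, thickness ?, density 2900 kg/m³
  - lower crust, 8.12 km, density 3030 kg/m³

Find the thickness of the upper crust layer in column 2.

8.33 km

Take the compensation level at the base of the deeper column (depth z_c below the surface of column 1) and equate Σ ρ_i t_i down to z_c; mantle fills any gap and the z_c terms cancel.
Column 1: 4.87×2030 + 17.9×2870 + 14.5×2990 + (z_c − 37.27)×3210
Column 2: 3.42×0 + x×2900 + 8.12×3030 + (z_c − 3.42 − 8.12 − x)×3210
The z_c×3210 term appears on both sides and cancels. Collect the known terms of each column as K = Σ(ρt)_known − 3210 × (depth of known layers): K_1 = 104614.1 − 3210×37.27 = −15022.6; K_2 = 24603.6 − 3210×(3.42 + 8.12) = −12439.8.
Balance: K_1 = K_2 − x×(3210 − 2900), so x = (K_2 − K_1)/(3210 − 2900) = 2582.8/310 = 8.33 km.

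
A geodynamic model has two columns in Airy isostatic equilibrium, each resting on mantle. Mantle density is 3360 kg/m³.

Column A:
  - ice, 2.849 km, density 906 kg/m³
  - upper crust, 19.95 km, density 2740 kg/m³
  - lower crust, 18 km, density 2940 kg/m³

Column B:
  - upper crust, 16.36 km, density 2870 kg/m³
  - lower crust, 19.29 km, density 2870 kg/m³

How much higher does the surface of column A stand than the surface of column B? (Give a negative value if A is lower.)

2.81 km

For any compensation level in the mantle, the mantle terms cancel and isostasy reduces to e = (Σt_A − Σt_B) − (Σ(ρt)_A − Σ(ρt)_B) / ρ_m.
Σt_A = 40.799 km; Σt_B = 35.65 km; Σ(ρt)_A = 110164.194; Σ(ρt)_B = 102315.5 (in km·kg/m³).
e = (40.799 − 35.65) − (110164.194 − 102315.5) / 3360 = 2.81 km.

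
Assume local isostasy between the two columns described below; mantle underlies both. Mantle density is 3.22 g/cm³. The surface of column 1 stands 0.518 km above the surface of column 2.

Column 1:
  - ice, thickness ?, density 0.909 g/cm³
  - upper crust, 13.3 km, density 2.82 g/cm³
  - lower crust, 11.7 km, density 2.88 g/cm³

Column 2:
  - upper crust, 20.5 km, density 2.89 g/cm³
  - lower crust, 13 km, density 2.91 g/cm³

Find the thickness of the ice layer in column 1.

Take the compensation level at the base of the deeper column (depth z_c below the surface of column 1) and equate Σ ρ_i t_i down to z_c; mantle fills any gap and the z_c terms cancel.
Column 1: x×0.909 + 13.3×2.82 + 11.7×2.88 + (z_c − 25 − x)×3.22
Column 2: 0.518×0 + 20.5×2.89 + 13×2.91 + (z_c − 0.518 − 33.5)×3.22
The z_c×3.22 term appears on both sides and cancels. Collect the known terms of each column as K = Σ(ρt)_known − 3.22 × (depth of known layers): K_1 = 71.202 − 3.22×25 = −9.298; K_2 = 97.075 − 3.22×(0.518 + 33.5) = −12.46296.
Balance: K_1 − x×(3.22 − 0.909) = K_2, so x = (K_1 − K_2)/(3.22 − 0.909) = 3.16496/2.311 = 1.37 km.

1.37 km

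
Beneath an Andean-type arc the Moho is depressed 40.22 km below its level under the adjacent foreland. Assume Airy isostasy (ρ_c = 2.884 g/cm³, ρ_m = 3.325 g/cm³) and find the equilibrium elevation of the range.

6.15 km

Equating mass per unit area of the two columns: ρ_c h = (ρ_m − ρ_c) r.
h = r (ρ_m − ρ_c) / ρ_c = 40.22 km × (3.325 − 2.884) / 2.884 = 6.15 km.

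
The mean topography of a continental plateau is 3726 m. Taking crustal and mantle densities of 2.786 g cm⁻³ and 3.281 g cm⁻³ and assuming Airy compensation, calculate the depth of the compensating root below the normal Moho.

For local isostatic compensation: the weight of the topography is balanced by the buoyancy of the root, ρ_c h = (ρ_m − ρ_c) r.
r = h · ρ_c / (ρ_m − ρ_c) = 3726 m × 2.786 / (3.281 − 2.786) = 21000 m.

21000 m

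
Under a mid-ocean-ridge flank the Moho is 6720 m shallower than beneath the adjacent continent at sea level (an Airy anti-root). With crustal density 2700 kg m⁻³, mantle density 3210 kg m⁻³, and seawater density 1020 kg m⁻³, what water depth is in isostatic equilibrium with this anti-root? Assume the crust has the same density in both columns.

2040 m

Replacing a thickness d of crust by seawater at the top must be balanced by replacing crust with mantle at the base: d (ρ_c − ρ_w) = a (ρ_m − ρ_c).
d = a (ρ_m − ρ_c)/(ρ_c − ρ_w) = 6720 m × 510/1680 = 2040 m.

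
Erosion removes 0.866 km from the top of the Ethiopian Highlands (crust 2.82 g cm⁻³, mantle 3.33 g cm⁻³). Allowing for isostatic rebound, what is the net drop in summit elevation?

0.133 km

Rebound u = e ρ_c/ρ_m = 0.866 km × 2.82/3.33 = 0.7334 km.
Net surface drop = e − u = 0.866 km − 0.7334 km = e (ρ_m − ρ_c)/ρ_m = 0.133 km.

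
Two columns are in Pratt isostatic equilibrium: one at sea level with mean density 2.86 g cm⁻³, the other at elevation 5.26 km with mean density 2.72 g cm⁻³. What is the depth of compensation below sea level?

ρ_ref D = ρ (D + h) → D (ρ_ref − ρ) = ρ h.
D = ρ h/(ρ_ref − ρ) = 2.72 × 5.26 km/(2.86 − 2.72) = 102 km.

102 km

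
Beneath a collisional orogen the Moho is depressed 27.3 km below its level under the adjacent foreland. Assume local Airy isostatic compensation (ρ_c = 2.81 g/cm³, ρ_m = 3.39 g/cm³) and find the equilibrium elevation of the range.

5.63 km

By Archimedes' principle applied to the lithosphere: ρ_c h = (ρ_m − ρ_c) r.
h = r (ρ_m − ρ_c) / ρ_c = 27.3 km × (3.39 − 2.81) / 2.81 = 5.63 km.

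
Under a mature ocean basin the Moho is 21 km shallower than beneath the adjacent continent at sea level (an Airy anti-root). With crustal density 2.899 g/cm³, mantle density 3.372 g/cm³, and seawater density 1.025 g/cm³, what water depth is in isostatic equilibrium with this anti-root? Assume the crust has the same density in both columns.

Replacing a thickness d of crust by seawater at the top must be balanced by replacing crust with mantle at the base: d (ρ_c − ρ_w) = a (ρ_m − ρ_c).
d = a (ρ_m − ρ_c)/(ρ_c − ρ_w) = 21 km × 0.473/1.874 = 5.3 km.

5.3 km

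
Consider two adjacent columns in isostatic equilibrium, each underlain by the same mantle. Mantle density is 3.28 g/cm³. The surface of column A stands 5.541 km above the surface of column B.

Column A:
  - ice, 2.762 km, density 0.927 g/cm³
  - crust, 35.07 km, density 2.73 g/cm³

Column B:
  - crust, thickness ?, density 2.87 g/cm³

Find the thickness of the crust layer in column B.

Take the compensation level at the base of the deeper column (depth z_c below the surface of column A) and equate Σ ρ_i t_i down to z_c; mantle fills any gap and the z_c terms cancel.
Column A: 2.762×0.927 + 35.07×2.73 + (z_c − 37.832)×3.28
Column B: 5.541×0 + x×2.87 + (z_c − 5.541 − 0 − x)×3.28
The z_c×3.28 term appears on both sides and cancels. Collect the known terms of each column as K = Σ(ρt)_known − 3.28 × (depth of known layers): K_A = 98.301474 − 3.28×37.832 = −25.787486; K_B = 0 − 3.28×(5.541 + 0) = −18.17448.
Balance: K_A = K_B − x×(3.28 − 2.87), so x = (K_B − K_A)/(3.28 − 2.87) = 7.61301/0.41 = 18.6 km.

18.6 km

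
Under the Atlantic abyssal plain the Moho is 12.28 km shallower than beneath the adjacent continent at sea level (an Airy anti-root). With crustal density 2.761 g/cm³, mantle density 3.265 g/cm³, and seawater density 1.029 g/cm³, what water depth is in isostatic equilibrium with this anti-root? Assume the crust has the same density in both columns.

Replacing a thickness d of crust by seawater at the top must be balanced by replacing crust with mantle at the base: d (ρ_c − ρ_w) = a (ρ_m − ρ_c).
d = a (ρ_m − ρ_c)/(ρ_c − ρ_w) = 12.28 km × 0.504/1.732 = 3.57 km.

3.57 km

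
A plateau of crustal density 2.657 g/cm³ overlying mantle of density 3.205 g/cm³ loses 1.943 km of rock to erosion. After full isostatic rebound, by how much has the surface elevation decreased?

Rebound u = e ρ_c/ρ_m = 1.943 km × 2.657/3.205 = 1.611 km.
Net surface drop = e − u = 1.943 km − 1.611 km = e (ρ_m − ρ_c)/ρ_m = 0.332 km.

0.332 km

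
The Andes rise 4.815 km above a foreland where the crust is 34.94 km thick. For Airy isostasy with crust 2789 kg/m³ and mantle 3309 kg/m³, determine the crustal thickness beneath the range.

Root depth r = h ρ_c / (ρ_m − ρ_c) = 4.815 km × 2789 / 520 = 25.83 km.
Total thickness = T + h + r = 34.94 km + 4.815 km + 25.83 km = 65.6 km.

65.6 km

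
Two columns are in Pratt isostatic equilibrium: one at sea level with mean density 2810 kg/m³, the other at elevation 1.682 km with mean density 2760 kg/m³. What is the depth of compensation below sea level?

92.8 km

ρ_ref D = ρ (D + h) → D (ρ_ref − ρ) = ρ h.
D = ρ h/(ρ_ref − ρ) = 2760 × 1.682 km/(2810 − 2760) = 92.8 km.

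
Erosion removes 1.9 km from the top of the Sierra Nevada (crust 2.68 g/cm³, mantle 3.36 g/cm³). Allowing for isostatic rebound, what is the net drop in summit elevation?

Rebound u = e ρ_c/ρ_m = 1.9 km × 2.68/3.36 = 1.515 km.
Net surface drop = e − u = 1.9 km − 1.515 km = e (ρ_m − ρ_c)/ρ_m = 0.385 km.

0.385 km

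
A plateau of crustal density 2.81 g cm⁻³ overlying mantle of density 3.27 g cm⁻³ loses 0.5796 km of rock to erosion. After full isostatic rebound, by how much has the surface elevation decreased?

Rebound u = e ρ_c/ρ_m = 0.5796 km × 2.81/3.27 = 0.4981 km.
Net surface drop = e − u = 0.5796 km − 0.4981 km = e (ρ_m − ρ_c)/ρ_m = 0.0815 km.

0.0815 km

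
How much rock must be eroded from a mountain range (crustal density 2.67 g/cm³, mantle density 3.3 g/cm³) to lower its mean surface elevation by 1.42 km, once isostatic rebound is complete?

Net drop Δ = e − u = e − e ρ_c/ρ_m = e (ρ_m − ρ_c)/ρ_m.
e = Δ ρ_m/(ρ_m − ρ_c) = 1.42 km × 3.3/0.63 = 7.44 km.

7.44 km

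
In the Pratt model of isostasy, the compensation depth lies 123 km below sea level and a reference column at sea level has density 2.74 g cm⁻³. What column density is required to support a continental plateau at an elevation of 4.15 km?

2.65 g cm⁻³

Pratt balance: ρ_ref D = ρ (D + h).
ρ = ρ_ref D/(D + h) = 2.74 × 123 km/(123 km + 4.15 km) = 2.65 g cm⁻³.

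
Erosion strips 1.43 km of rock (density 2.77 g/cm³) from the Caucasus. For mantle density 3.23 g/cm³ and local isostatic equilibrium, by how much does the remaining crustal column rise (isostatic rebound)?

Unloading: uplift u = e ρ_c/ρ_m = 1.43 km × 2.77/3.23 = 1.23 km.

1.23 km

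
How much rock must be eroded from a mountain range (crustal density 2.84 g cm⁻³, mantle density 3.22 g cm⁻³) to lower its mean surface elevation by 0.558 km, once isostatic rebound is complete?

Net drop Δ = e − u = e − e ρ_c/ρ_m = e (ρ_m − ρ_c)/ρ_m.
e = Δ ρ_m/(ρ_m − ρ_c) = 0.558 km × 3.22/0.38 = 4.73 km.

4.73 km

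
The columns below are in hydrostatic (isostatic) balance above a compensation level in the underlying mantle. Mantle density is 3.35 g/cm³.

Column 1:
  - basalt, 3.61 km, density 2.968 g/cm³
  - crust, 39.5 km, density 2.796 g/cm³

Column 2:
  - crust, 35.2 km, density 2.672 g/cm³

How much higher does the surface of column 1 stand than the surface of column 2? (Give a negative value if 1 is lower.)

−0.18 km

For any compensation level in the mantle, the mantle terms cancel and isostasy reduces to e = (Σt_1 − Σt_2) − (Σ(ρt)_1 − Σ(ρt)_2) / ρ_m.
Σt_1 = 43.11 km; Σt_2 = 35.2 km; Σ(ρt)_1 = 121.15648; Σ(ρt)_2 = 94.0544 (in km·g/cm³).
e = (43.11 − 35.2) − (121.15648 − 94.0544) / 3.35 = −0.18 km.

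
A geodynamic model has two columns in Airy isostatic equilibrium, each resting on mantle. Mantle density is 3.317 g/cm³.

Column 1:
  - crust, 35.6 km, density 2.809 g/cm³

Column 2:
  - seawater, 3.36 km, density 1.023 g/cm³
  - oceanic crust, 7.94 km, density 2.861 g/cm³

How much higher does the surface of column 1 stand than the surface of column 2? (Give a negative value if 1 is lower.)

2.04 km

For any compensation level in the mantle, the mantle terms cancel and isostasy reduces to e = (Σt_1 − Σt_2) − (Σ(ρt)_1 − Σ(ρt)_2) / ρ_m.
Σt_1 = 35.6 km; Σt_2 = 11.3 km; Σ(ρt)_1 = 100.0004; Σ(ρt)_2 = 26.15362 (in km·g/cm³).
e = (35.6 − 11.3) − (100.0004 − 26.15362) / 3.317 = 2.04 km.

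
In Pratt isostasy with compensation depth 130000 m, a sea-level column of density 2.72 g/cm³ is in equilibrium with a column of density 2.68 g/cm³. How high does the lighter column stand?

1940 m

ρ_ref D = ρ (D + h) → h = D (ρ_ref − ρ)/ρ.
h = 130000 m × (2.72 − 2.68)/2.68 = 1940 m.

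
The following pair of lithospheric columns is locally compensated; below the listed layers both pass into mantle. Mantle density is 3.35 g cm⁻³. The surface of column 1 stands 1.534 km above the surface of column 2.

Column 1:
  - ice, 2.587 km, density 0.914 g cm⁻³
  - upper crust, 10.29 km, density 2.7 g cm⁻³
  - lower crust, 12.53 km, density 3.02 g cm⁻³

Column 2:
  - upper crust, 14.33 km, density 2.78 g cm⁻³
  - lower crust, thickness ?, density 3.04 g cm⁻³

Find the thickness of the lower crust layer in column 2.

12.3 km

Take the compensation level at the base of the deeper column (depth z_c below the surface of column 1) and equate Σ ρ_i t_i down to z_c; mantle fills any gap and the z_c terms cancel.
Column 1: 2.587×0.914 + 10.29×2.7 + 12.53×3.02 + (z_c − 25.407)×3.35
Column 2: 1.534×0 + 14.33×2.78 + x×3.04 + (z_c − 1.534 − 14.33 − x)×3.35
The z_c×3.35 term appears on both sides and cancels. Collect the known terms of each column as K = Σ(ρt)_known − 3.35 × (depth of known layers): K_1 = 67.988118 − 3.35×25.407 = −17.125332; K_2 = 39.8374 − 3.35×(1.534 + 14.33) = −13.307.
Balance: K_1 = K_2 − x×(3.35 − 3.04), so x = (K_2 − K_1)/(3.35 − 3.04) = 3.81833/0.31 = 12.3 km.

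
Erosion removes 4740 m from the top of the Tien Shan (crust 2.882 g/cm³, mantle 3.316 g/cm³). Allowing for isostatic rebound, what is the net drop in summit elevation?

Rebound u = e ρ_c/ρ_m = 4740 m × 2.882/3.316 = 4120 m.
Net surface drop = e − u = 4740 m − 4120 m = e (ρ_m − ρ_c)/ρ_m = 620 m.

620 m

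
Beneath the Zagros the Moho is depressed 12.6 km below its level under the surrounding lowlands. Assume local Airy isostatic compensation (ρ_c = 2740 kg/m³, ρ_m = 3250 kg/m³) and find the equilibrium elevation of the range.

Equating mass per unit area of the two columns: ρ_c h = (ρ_m − ρ_c) r.
h = r (ρ_m − ρ_c) / ρ_c = 12.6 km × (3250 − 2740) / 2740 = 2.35 km.

2.35 km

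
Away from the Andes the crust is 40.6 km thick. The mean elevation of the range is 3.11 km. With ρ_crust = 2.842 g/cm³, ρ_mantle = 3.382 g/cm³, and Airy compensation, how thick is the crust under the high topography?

60.1 km

Root depth r = h ρ_c / (ρ_m − ρ_c) = 3.11 km × 2.842 / 0.54 = 16.37 km.
Total thickness = T + h + r = 40.6 km + 3.11 km + 16.37 km = 60.1 km.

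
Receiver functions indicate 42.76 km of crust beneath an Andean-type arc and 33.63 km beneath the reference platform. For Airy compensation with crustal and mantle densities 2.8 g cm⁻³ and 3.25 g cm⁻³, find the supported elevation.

Excess crust Δ = 42.76 km − 33.63 km = 9.13 km, split between elevation h and root r with h + r = Δ.
Airy balance ρ_c h = (ρ_m − ρ_c) r gives r = h ρ_c/(ρ_m − ρ_c), so h (1 + ρ_c/(ρ_m − ρ_c)) = Δ, i.e. h = Δ (ρ_m − ρ_c)/ρ_m.
h = 9.13 km × 0.45/3.25 = 1.26 km.

1.26 km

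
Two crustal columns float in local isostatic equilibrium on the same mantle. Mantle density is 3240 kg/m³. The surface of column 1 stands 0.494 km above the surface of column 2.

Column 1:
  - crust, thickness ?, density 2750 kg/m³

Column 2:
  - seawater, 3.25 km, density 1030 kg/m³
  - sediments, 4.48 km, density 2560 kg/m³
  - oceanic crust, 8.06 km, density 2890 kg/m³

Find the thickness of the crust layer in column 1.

Take the compensation level at the base of the deeper column (depth z_c below the surface of column 1) and equate Σ ρ_i t_i down to z_c; mantle fills any gap and the z_c terms cancel.
Column 1: x×2750 + (z_c − 0 − x)×3240
Column 2: 0.494×0 + 3.25×1030 + 4.48×2560 + 8.06×2890 + (z_c − 0.494 − 15.79)×3240
The z_c×3240 term appears on both sides and cancels. Collect the known terms of each column as K = Σ(ρt)_known − 3240 × (depth of known layers): K_1 = 0 − 3240×0 = 0; K_2 = 38109.7 − 3240×(0.494 + 15.79) = −14650.46.
Balance: K_1 − x×(3240 − 2750) = K_2, so x = (K_1 − K_2)/(3240 − 2750) = 14650.5/490 = 29.9 km.

29.9 km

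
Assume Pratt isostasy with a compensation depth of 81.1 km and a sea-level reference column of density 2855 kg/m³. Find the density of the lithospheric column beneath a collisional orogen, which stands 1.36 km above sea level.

Pratt balance: ρ_ref D = ρ (D + h).
ρ = ρ_ref D/(D + h) = 2855 × 81.1 km/(81.1 km + 1.36 km) = 2810 kg/m³.

2810 kg/m³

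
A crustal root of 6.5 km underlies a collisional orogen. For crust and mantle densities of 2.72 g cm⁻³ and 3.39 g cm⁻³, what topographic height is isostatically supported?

1.6 km

For local isostatic compensation: ρ_c h = (ρ_m − ρ_c) r.
h = r (ρ_m − ρ_c) / ρ_c = 6.5 km × (3.39 − 2.72) / 2.72 = 1.6 km.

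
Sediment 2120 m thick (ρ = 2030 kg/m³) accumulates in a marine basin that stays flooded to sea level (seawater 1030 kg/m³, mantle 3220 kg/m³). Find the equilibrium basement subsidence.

Submarine loading: the sediment displaces seawater, and the subsidence is in turn flooded, so s (ρ_m − ρ_w) = t (ρ_sed − ρ_w).
s = 2120 m × (2030 − 1030) / (3220 − 1030) = 968 m.

968 m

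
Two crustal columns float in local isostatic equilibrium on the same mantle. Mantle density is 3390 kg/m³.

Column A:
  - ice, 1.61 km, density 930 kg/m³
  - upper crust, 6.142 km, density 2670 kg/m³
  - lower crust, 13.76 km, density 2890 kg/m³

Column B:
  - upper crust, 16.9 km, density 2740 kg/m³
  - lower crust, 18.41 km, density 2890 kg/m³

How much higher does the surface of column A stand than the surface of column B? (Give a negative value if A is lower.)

−1.45 km

For any compensation level in the mantle, the mantle terms cancel and isostasy reduces to e = (Σt_A − Σt_B) − (Σ(ρt)_A − Σ(ρt)_B) / ρ_m.
Σt_A = 21.512 km; Σt_B = 35.31 km; Σ(ρt)_A = 57662.84; Σ(ρt)_B = 99510.9 (in km·kg/m³).
e = (21.512 − 35.31) − (57662.84 − 99510.9) / 3390 = −1.45 km.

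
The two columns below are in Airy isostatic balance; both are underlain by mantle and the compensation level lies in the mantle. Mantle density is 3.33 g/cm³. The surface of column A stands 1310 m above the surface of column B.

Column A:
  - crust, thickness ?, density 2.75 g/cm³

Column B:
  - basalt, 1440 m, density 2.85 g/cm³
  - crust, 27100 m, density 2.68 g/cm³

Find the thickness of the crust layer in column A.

39100 m

Take the compensation level at the base of the deeper column (depth z_c below the surface of column A) and equate Σ ρ_i t_i down to z_c; mantle fills any gap and the z_c terms cancel.
Column A: x×2.75 + (z_c − 0 − x)×3.33
Column B: 1310×0 + 1440×2.85 + 27100×2.68 + (z_c − 1310 − 28540)×3.33
The z_c×3.33 term appears on both sides and cancels. Collect the known terms of each column as K = Σ(ρt)_known − 3.33 × (depth of known layers): K_A = 0 − 3.33×0 = 0; K_B = 76732 − 3.33×(1310 + 28540) = −22668.5.
Balance: K_A − x×(3.33 − 2.75) = K_B, so x = (K_A − K_B)/(3.33 − 2.75) = 22668.5/0.58 = 39100 m.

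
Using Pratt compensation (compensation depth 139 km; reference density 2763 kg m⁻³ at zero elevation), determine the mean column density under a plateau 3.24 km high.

Pratt balance: ρ_ref D = ρ (D + h).
ρ = ρ_ref D/(D + h) = 2763 × 139 km/(139 km + 3.24 km) = 2700 kg m⁻³.

2700 kg m⁻³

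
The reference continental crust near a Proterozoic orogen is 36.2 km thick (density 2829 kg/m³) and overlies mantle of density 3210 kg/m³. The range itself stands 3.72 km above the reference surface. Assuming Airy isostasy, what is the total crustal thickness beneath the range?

Root depth r = h ρ_c / (ρ_m − ρ_c) = 3.72 km × 2829 / 381 = 27.62 km.
Total thickness = T + h + r = 36.2 km + 3.72 km + 27.62 km = 67.5 km.

67.5 km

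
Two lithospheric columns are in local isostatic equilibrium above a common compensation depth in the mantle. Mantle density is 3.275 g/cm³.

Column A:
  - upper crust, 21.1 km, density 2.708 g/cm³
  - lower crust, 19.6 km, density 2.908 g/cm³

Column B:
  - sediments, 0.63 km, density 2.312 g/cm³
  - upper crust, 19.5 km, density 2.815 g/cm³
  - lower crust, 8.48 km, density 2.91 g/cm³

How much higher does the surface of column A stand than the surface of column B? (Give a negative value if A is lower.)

1.98 km

For any compensation level in the mantle, the mantle terms cancel and isostasy reduces to e = (Σt_A − Σt_B) − (Σ(ρt)_A − Σ(ρt)_B) / ρ_m.
Σt_A = 40.7 km; Σt_B = 28.61 km; Σ(ρt)_A = 114.1356; Σ(ρt)_B = 81.02586 (in km·g/cm³).
e = (40.7 − 28.61) − (114.1356 − 81.02586) / 3.275 = 1.98 km.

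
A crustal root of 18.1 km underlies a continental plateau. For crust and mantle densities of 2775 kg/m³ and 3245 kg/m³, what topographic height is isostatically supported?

For local isostatic compensation: ρ_c h = (ρ_m − ρ_c) r.
h = r (ρ_m − ρ_c) / ρ_c = 18.1 km × (3245 − 2775) / 2775 = 3.07 km.

3.07 km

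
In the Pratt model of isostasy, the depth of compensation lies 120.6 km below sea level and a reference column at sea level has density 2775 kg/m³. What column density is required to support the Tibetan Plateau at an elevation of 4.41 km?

Pratt balance: ρ_ref D = ρ (D + h).
ρ = ρ_ref D/(D + h) = 2775 × 120.6 km/(120.6 km + 4.41 km) = 2680 kg/m³.

2680 kg/m³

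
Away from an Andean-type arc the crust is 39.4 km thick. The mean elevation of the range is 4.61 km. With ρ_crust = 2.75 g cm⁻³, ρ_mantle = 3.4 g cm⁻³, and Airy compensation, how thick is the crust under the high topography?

63.5 km

Root depth r = h ρ_c / (ρ_m − ρ_c) = 4.61 km × 2.75 / 0.65 = 19.5 km.
Total thickness = T + h + r = 39.4 km + 4.61 km + 19.5 km = 63.5 km.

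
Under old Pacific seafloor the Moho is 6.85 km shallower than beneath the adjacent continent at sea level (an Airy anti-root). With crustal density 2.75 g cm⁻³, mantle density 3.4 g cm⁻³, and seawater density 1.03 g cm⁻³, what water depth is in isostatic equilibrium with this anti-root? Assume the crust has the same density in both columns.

Replacing a thickness d of crust by seawater at the top must be balanced by replacing crust with mantle at the base: d (ρ_c − ρ_w) = a (ρ_m − ρ_c).
d = a (ρ_m − ρ_c)/(ρ_c − ρ_w) = 6.85 km × 0.65/1.72 = 2.59 km.

2.59 km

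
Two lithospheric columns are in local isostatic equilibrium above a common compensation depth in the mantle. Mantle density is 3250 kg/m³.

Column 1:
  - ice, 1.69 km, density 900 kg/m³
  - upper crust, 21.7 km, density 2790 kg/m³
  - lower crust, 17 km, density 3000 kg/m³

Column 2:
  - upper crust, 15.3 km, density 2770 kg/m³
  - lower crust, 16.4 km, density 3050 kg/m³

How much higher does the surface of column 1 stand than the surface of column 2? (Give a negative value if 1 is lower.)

For any compensation level in the mantle, the mantle terms cancel and isostasy reduces to e = (Σt_1 − Σt_2) − (Σ(ρt)_1 − Σ(ρt)_2) / ρ_m.
Σt_1 = 40.39 km; Σt_2 = 31.7 km; Σ(ρt)_1 = 113064; Σ(ρt)_2 = 92401 (in km·kg/m³).
e = (40.39 − 31.7) − (113064 − 92401) / 3250 = 2.33 km.

2.33 km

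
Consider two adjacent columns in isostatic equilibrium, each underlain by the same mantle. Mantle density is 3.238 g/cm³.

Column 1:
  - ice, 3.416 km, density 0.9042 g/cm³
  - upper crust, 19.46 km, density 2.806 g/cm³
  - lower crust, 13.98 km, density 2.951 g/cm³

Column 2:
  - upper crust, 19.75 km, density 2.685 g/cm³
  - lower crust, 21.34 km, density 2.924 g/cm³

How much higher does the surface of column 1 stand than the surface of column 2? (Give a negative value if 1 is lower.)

0.855 km

For any compensation level in the mantle, the mantle terms cancel and isostasy reduces to e = (Σt_1 − Σt_2) − (Σ(ρt)_1 − Σ(ρt)_2) / ρ_m.
Σt_1 = 36.856 km; Σt_2 = 41.09 km; Σ(ρt)_1 = 98.9484872; Σ(ρt)_2 = 115.42691 (in km·g/cm³).
e = (36.856 − 41.09) − (98.9484872 − 115.42691) / 3.238 = 0.855 km.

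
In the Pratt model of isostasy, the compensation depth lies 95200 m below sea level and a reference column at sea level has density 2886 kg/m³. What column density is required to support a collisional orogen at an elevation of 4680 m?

Pratt balance: ρ_ref D = ρ (D + h).
ρ = ρ_ref D/(D + h) = 2886 × 95200 m/(95200 m + 4680 m) = 2750 kg/m³.

2750 kg/m³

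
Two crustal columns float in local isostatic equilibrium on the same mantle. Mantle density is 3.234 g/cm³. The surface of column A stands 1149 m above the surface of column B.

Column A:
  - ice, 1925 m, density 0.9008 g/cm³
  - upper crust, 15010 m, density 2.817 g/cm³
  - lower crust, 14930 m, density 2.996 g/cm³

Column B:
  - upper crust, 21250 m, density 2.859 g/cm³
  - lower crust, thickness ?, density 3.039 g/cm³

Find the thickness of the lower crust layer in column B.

13400 m

Take the compensation level at the base of the deeper column (depth z_c below the surface of column A) and equate Σ ρ_i t_i down to z_c; mantle fills any gap and the z_c terms cancel.
Column A: 1925×0.9008 + 15010×2.817 + 14930×2.996 + (z_c − 31865)×3.234
Column B: 1149×0 + 21250×2.859 + x×3.039 + (z_c − 1149 − 21250 − x)×3.234
The z_c×3.234 term appears on both sides and cancels. Collect the known terms of each column as K = Σ(ρt)_known − 3.234 × (depth of known layers): K_A = 88747.49 − 3.234×31865 = −14303.92; K_B = 60753.75 − 3.234×(1149 + 21250) = −11684.616.
Balance: K_A = K_B − x×(3.234 − 3.039), so x = (K_B − K_A)/(3.234 − 3.039) = 2619.3/0.195 = 13400 m.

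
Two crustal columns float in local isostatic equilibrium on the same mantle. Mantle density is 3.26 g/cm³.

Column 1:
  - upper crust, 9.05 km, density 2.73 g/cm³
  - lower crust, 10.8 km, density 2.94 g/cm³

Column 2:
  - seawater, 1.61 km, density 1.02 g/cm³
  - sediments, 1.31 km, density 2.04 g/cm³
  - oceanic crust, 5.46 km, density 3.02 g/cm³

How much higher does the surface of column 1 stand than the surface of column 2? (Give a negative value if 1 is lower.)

For any compensation level in the mantle, the mantle terms cancel and isostasy reduces to e = (Σt_1 − Σt_2) − (Σ(ρt)_1 − Σ(ρt)_2) / ρ_m.
Σt_1 = 19.85 km; Σt_2 = 8.38 km; Σ(ρt)_1 = 56.4585; Σ(ρt)_2 = 20.8038 (in km·g/cm³).
e = (19.85 − 8.38) − (56.4585 − 20.8038) / 3.26 = 0.533 km.

0.533 km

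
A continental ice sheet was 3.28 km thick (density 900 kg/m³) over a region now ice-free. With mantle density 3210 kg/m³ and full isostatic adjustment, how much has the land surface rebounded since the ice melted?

0.92 km

Removing the load lets mantle flow back in; uplift u satisfies ρ_ice t = ρ_m u.
u = t ρ_ice/ρ_m = 3.28 km × 900/3210 = 0.92 km.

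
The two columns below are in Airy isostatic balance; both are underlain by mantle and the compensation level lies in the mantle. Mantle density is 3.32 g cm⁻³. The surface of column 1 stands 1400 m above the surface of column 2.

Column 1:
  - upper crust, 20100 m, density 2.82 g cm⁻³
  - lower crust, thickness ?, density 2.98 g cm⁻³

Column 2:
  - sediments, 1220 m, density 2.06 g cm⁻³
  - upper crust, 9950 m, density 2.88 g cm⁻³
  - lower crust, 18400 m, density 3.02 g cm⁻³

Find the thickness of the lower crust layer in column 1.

17700 m

Take the compensation level at the base of the deeper column (depth z_c below the surface of column 1) and equate Σ ρ_i t_i down to z_c; mantle fills any gap and the z_c terms cancel.
Column 1: 20100×2.82 + x×2.98 + (z_c − 20100 − x)×3.32
Column 2: 1400×0 + 1220×2.06 + 9950×2.88 + 18400×3.02 + (z_c − 1400 − 29570)×3.32
The z_c×3.32 term appears on both sides and cancels. Collect the known terms of each column as K = Σ(ρt)_known − 3.32 × (depth of known layers): K_1 = 56682 − 3.32×20100 = −10050; K_2 = 86737.2 − 3.32×(1400 + 29570) = −16083.2.
Balance: K_1 − x×(3.32 − 2.98) = K_2, so x = (K_1 − K_2)/(3.32 − 2.98) = 6033.2/0.34 = 17700 m.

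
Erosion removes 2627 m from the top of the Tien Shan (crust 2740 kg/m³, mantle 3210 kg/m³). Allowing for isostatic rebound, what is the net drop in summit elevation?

385 m

Rebound u = e ρ_c/ρ_m = 2627 m × 2740/3210 = 2242 m.
Net surface drop = e − u = 2627 m − 2242 m = e (ρ_m − ρ_c)/ρ_m = 385 m.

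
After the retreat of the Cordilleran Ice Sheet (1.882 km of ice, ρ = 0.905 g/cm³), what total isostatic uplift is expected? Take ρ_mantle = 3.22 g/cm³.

0.529 km

Removing the load lets mantle flow back in; uplift u satisfies ρ_ice t = ρ_m u.
u = t ρ_ice/ρ_m = 1.882 km × 0.905/3.22 = 0.529 km.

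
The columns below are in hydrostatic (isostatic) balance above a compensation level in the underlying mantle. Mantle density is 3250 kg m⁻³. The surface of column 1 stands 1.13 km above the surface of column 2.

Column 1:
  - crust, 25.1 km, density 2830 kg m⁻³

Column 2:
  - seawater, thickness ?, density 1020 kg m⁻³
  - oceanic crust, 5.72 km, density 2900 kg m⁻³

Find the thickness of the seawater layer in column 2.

2.18 km

Take the compensation level at the base of the deeper column (depth z_c below the surface of column 1) and equate Σ ρ_i t_i down to z_c; mantle fills any gap and the z_c terms cancel.
Column 1: 25.1×2830 + (z_c − 25.1)×3250
Column 2: 1.13×0 + x×1020 + 5.72×2900 + (z_c − 1.13 − 5.72 − x)×3250
The z_c×3250 term appears on both sides and cancels. Collect the known terms of each column as K = Σ(ρt)_known − 3250 × (depth of known layers): K_1 = 71033 − 3250×25.1 = −10542; K_2 = 16588 − 3250×(1.13 + 5.72) = −5674.5.
Balance: K_1 = K_2 − x×(3250 − 1020), so x = (K_2 − K_1)/(3250 − 1020) = 4867.5/2230 = 2.18 km.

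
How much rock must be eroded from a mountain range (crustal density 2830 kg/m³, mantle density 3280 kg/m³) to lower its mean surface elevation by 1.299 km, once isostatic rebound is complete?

9.47 km

Net drop Δ = e − u = e − e ρ_c/ρ_m = e (ρ_m − ρ_c)/ρ_m.
e = Δ ρ_m/(ρ_m − ρ_c) = 1.299 km × 3280/450 = 9.47 km.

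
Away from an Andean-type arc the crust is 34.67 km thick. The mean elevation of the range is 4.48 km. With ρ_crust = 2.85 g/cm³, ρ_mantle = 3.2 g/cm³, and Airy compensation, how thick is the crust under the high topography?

Root depth r = h ρ_c / (ρ_m − ρ_c) = 4.48 km × 2.85 / 0.35 = 36.48 km.
Total thickness = T + h + r = 34.67 km + 4.48 km + 36.48 km = 75.6 km.

75.6 km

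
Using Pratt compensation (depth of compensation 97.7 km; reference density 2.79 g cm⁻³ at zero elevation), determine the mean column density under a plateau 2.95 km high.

Pratt balance: ρ_ref D = ρ (D + h).
ρ = ρ_ref D/(D + h) = 2.79 × 97.7 km/(97.7 km + 2.95 km) = 2.71 g cm⁻³.

2.71 g cm⁻³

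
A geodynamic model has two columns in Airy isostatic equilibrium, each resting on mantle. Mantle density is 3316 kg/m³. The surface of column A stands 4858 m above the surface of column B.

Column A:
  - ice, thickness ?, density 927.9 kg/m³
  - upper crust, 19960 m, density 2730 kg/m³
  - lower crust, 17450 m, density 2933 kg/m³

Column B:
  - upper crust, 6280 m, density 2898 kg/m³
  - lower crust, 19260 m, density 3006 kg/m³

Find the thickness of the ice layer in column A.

Take the compensation level at the base of the deeper column (depth z_c below the surface of column A) and equate Σ ρ_i t_i down to z_c; mantle fills any gap and the z_c terms cancel.
Column A: x×927.9 + 19960×2730 + 17450×2933 + (z_c − 37410 − x)×3316
Column B: 4858×0 + 6280×2898 + 19260×3006 + (z_c − 4858 − 25540)×3316
The z_c×3316 term appears on both sides and cancels. Collect the known terms of each column as K = Σ(ρt)_known − 3316 × (depth of known layers): K_A = 105671650 − 3316×37410 = −18379910; K_B = 76095000 − 3316×(4858 + 25540) = −24704768.
Balance: K_A − x×(3316 − 927.9) = K_B, so x = (K_A − K_B)/(3316 − 927.9) = 6324860/2388.1 = 2650 m.

2650 m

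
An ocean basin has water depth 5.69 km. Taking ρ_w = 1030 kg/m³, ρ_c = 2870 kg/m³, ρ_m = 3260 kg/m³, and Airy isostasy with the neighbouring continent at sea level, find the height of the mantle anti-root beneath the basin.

26.8 km

For local isostatic compensation: replacing crust with seawater at the top is compensated by replacing crust with mantle at the base: d (ρ_c − ρ_w) = a (ρ_m − ρ_c).
a = d (ρ_c − ρ_w)/(ρ_m − ρ_c) = 5.69 km × 1840/390 = 26.8 km.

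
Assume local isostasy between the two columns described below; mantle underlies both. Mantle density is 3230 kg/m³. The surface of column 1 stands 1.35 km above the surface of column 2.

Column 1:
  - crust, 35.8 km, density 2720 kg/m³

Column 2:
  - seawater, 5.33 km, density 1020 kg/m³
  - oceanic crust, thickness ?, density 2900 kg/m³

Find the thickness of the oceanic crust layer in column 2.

Take the compensation level at the base of the deeper column (depth z_c below the surface of column 1) and equate Σ ρ_i t_i down to z_c; mantle fills any gap and the z_c terms cancel.
Column 1: 35.8×2720 + (z_c − 35.8)×3230
Column 2: 1.35×0 + 5.33×1020 + x×2900 + (z_c − 1.35 − 5.33 − x)×3230
The z_c×3230 term appears on both sides and cancels. Collect the known terms of each column as K = Σ(ρt)_known − 3230 × (depth of known layers): K_1 = 97376 − 3230×35.8 = −18258; K_2 = 5436.6 − 3230×(1.35 + 5.33) = −16139.8.
Balance: K_1 = K_2 − x×(3230 − 2900), so x = (K_2 − K_1)/(3230 − 2900) = 2118.2/330 = 6.42 km.

6.42 km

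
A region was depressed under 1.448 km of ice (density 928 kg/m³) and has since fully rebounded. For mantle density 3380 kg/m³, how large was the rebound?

Removing the load lets mantle flow back in; uplift u satisfies ρ_ice t = ρ_m u.
u = t ρ_ice/ρ_m = 1.448 km × 928/3380 = 0.398 km.

0.398 km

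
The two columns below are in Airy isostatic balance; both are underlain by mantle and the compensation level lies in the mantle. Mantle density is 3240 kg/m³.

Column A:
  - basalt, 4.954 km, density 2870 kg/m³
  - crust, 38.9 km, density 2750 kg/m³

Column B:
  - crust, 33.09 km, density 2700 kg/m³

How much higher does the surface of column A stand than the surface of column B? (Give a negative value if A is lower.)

0.934 km

For any compensation level in the mantle, the mantle terms cancel and isostasy reduces to e = (Σt_A − Σt_B) − (Σ(ρt)_A − Σ(ρt)_B) / ρ_m.
Σt_A = 43.854 km; Σt_B = 33.09 km; Σ(ρt)_A = 121192.98; Σ(ρt)_B = 89343 (in km·kg/m³).
e = (43.854 − 33.09) − (121192.98 − 89343) / 3240 = 0.934 km.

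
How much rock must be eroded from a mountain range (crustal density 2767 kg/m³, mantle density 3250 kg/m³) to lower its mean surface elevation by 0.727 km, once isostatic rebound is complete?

4.89 km

Net drop Δ = e − u = e − e ρ_c/ρ_m = e (ρ_m − ρ_c)/ρ_m.
e = Δ ρ_m/(ρ_m − ρ_c) = 0.727 km × 3250/483 = 4.89 km.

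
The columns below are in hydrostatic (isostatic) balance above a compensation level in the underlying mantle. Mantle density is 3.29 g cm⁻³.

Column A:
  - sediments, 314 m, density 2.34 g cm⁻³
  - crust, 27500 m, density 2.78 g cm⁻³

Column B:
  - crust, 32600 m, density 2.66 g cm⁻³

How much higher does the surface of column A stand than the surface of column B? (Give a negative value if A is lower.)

−1890 m

For any compensation level in the mantle, the mantle terms cancel and isostasy reduces to e = (Σt_A − Σt_B) − (Σ(ρt)_A − Σ(ρt)_B) / ρ_m.
Σt_A = 27814 m; Σt_B = 32600 m; Σ(ρt)_A = 77184.76; Σ(ρt)_B = 86716 (in m·g cm⁻³).
e = (27814 − 32600) − (77184.76 − 86716) / 3.29 = −1890 m.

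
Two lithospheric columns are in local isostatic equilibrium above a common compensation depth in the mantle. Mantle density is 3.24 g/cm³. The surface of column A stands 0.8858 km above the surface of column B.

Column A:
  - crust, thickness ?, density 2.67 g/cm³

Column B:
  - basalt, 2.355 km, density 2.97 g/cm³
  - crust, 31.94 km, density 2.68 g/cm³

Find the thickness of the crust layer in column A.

Take the compensation level at the base of the deeper column (depth z_c below the surface of column A) and equate Σ ρ_i t_i down to z_c; mantle fills any gap and the z_c terms cancel.
Column A: x×2.67 + (z_c − 0 − x)×3.24
Column B: 0.8858×0 + 2.355×2.97 + 31.94×2.68 + (z_c − 0.8858 − 34.295)×3.24
The z_c×3.24 term appears on both sides and cancels. Collect the known terms of each column as K = Σ(ρt)_known − 3.24 × (depth of known layers): K_A = 0 − 3.24×0 = 0; K_B = 92.59355 − 3.24×(0.8858 + 34.295) = −21.392242.
Balance: K_A − x×(3.24 − 2.67) = K_B, so x = (K_A − K_B)/(3.24 − 2.67) = 21.3922/0.57 = 37.5 km.

37.5 km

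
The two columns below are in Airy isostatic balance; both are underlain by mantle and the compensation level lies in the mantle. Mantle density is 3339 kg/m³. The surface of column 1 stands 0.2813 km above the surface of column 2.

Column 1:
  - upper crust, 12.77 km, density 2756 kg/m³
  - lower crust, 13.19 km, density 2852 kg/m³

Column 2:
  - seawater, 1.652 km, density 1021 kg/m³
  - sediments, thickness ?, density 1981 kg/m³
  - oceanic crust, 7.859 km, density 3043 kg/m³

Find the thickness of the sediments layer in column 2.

4.99 km

Take the compensation level at the base of the deeper column (depth z_c below the surface of column 1) and equate Σ ρ_i t_i down to z_c; mantle fills any gap and the z_c terms cancel.
Column 1: 12.77×2756 + 13.19×2852 + (z_c − 25.96)×3339
Column 2: 0.2813×0 + 1.652×1021 + x×1981 + 7.859×3043 + (z_c − 0.2813 − 9.511 − x)×3339
The z_c×3339 term appears on both sides and cancels. Collect the known terms of each column as K = Σ(ρt)_known − 3339 × (depth of known layers): K_1 = 72812 − 3339×25.96 = −13868.44; K_2 = 25601.629 − 3339×(0.2813 + 9.511) = −7094.8607.
Balance: K_1 = K_2 − x×(3339 − 1981), so x = (K_2 − K_1)/(3339 − 1981) = 6773.58/1358 = 4.99 km.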